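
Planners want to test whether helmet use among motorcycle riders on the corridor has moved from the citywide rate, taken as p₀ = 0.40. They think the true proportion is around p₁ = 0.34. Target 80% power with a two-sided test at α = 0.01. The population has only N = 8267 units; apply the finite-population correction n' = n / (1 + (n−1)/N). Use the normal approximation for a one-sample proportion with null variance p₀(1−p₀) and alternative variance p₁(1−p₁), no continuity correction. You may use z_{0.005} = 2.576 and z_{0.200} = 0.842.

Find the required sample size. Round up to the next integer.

n = [z_{α/2}·√(p₀q₀) + z_β·√(p₁q₁)]² / (p₁ − p₀)²
  = [2.576·√(0.40·0.60) + 0.842·√(0.34·0.66)]² / (-0.06)²
  = [2.576·0.4899 + 0.842·0.4737]² / 0.0036
  = [1.6608]² / 0.0036
  = 766.22
Finite-population correction (N = 8267): 766.22 / (1 + (766.22 − 1)/8267) = 701.30.
Round up → n = 702.

n = 702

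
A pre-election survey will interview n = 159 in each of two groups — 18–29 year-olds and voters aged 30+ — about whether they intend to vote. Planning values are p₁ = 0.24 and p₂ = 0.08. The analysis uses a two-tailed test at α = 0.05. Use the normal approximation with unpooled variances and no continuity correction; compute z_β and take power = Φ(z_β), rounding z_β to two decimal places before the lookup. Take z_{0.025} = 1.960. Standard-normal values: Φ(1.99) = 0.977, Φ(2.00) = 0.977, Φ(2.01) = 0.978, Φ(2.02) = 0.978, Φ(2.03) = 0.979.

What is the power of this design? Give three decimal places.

Power ≈ 0.979

z_β = |p₁−p₂|·√(n/[p₁q₁+p₂q₂]) − z_{α/2}
    = 0.16 · √(159/0.2560) − 1.960
    = 0.16 · 24.9218 − 1.960
    = 3.9875 − 1.960 = 2.0275 → 2.03
Power = Φ(2.03) = 0.979.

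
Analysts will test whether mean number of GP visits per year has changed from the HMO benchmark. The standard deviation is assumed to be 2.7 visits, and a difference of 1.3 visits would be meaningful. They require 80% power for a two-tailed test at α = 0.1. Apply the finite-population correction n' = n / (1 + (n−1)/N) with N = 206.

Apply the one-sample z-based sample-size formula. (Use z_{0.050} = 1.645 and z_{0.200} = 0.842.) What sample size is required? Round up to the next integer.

n = 24

n = (z_{α/2} + z_β)² · σ² / δ²
  = (1.645 + 0.842)² · 2.7² / 1.3²
  = 6.1852 · 7.29 / 1.69
  = 26.68
Finite-population correction (N = 206): 26.68 / (1 + (26.68 − 1)/206) = 23.72.
Round up → n = 24.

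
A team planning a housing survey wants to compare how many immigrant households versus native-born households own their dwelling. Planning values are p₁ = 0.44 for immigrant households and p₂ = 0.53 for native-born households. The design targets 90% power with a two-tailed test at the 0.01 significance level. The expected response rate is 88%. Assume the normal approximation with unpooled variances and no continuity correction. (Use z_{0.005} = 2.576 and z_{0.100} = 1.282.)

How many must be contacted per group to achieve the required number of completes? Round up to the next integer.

n = (z_{α/2} + z_β)² · [p₁(1−p₁) + p₂(1−p₂)] / (p₁ − p₂)²
  = (2.576 + 1.282)² · (0.44·0.56 + 0.53·0.47) / (-0.09)²
  = (3.858)² · (0.2464 + 0.2491) / 0.0081
  = 14.8842 · 0.4955 / 0.0081
  = 910.51
Adjust for 88% response: 910.51 / 0.88 = 1034.67.
Round up → n = 1035 per group.

n = 1035 per group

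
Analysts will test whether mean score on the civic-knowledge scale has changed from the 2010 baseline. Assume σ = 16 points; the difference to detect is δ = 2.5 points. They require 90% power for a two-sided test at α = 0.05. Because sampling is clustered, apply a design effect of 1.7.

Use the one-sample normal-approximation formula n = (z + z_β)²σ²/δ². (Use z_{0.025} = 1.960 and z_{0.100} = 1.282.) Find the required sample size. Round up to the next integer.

n = 732

n = (z_{α/2} + z_β)² · σ² / δ²
  = (1.960 + 1.282)² · 16² / 2.5²
  = 10.5106 · 256 / 6.25
  = 430.51
Design effect: 1.7 × 430.51 = 731.87.
Round up → n = 732.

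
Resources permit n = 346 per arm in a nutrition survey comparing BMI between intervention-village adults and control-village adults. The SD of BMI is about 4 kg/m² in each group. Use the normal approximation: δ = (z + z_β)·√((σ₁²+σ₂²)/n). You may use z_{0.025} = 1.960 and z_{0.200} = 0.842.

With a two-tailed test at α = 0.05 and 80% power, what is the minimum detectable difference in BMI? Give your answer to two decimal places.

δ = (z_{α/2} + z_β) · √((σ₁²+σ₂²)/n)
  = (1.960 + 0.842) · √(32/346)
  = 2.802 · √0.09249
  = 2.802 · 0.3041
  = 0.8521

Minimum detectable difference ≈ 0.85 kg/m²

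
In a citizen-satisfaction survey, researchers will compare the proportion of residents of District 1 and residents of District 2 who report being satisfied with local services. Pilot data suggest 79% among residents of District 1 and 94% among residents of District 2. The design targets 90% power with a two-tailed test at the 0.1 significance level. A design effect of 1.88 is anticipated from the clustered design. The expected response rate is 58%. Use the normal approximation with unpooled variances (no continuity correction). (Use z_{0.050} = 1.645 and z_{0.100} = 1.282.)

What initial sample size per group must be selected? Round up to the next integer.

n = (z_{α/2} + z_β)² · [p₁(1−p₁) + p₂(1−p₂)] / (p₁ − p₂)²
  = (1.645 + 1.282)² · (0.79·0.21 + 0.94·0.06) / (-0.15)²
  = (2.927)² · (0.1659 + 0.0564) / 0.0225
  = 8.5673 · 0.2223 / 0.0225
  = 84.65
Design effect: 1.88 × 84.65 = 159.13.
Adjust for 58% response: 159.13 / 0.58 = 274.37.
Round up → n = 275 per group.

n = 275 per group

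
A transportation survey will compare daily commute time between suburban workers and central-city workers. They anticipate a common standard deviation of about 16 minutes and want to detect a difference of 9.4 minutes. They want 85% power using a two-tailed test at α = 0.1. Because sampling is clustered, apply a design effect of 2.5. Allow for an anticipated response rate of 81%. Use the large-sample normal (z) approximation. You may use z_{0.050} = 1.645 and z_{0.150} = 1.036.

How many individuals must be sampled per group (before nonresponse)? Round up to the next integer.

n = (z_{α/2} + z_β)² · (σ₁² + σ₂²) / δ²
  = (1.645 + 1.036)² · (2·16² = 512) / 9.4²
  = 7.1878 · 512 / 88.36
  = 41.65
Design effect: 2.5 × 41.65 = 104.12.
Adjust for 81% response: 104.12 / 0.81 = 128.55.
Round up → n = 129 per group.

n = 129 per group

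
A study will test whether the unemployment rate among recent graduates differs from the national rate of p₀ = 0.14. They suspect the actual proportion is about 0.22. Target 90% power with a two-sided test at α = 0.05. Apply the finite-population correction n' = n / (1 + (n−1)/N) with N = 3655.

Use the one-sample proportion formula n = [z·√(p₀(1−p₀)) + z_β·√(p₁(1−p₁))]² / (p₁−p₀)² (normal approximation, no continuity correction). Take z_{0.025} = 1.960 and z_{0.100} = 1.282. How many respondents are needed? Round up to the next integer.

n = [z_{α/2}·√(p₀q₀) + z_β·√(p₁q₁)]² / (p₁ − p₀)²
  = [1.960·√(0.14·0.86) + 1.282·√(0.22·0.78)]² / (0.08)²
  = [1.960·0.3470 + 1.282·0.4142]² / 0.0064
  = [1.2112]² / 0.0064
  = 229.20
Finite-population correction (N = 3655): 229.20 / (1 + (229.20 − 1)/3655) = 215.73.
Round up → n = 216.

n = 216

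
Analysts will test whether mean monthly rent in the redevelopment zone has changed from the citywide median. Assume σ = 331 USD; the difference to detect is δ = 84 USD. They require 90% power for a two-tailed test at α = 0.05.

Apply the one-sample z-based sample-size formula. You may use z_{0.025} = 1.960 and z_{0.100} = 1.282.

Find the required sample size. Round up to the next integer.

n = 164

n = (z_{α/2} + z_β)² · σ² / δ²
  = (1.960 + 1.282)² · 331² / 84²
  = 10.5106 · 109561 / 7056
  = 163.20
Round up → n = 164.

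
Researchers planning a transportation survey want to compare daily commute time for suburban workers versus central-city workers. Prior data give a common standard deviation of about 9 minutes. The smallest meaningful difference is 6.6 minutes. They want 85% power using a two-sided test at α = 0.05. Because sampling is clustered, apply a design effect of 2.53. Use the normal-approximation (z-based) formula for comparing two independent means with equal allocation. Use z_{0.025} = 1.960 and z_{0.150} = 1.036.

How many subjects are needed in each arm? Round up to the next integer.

n = (z_{α/2} + z_β)² · (σ₁² + σ₂²) / δ²
  = (1.960 + 1.036)² · (2·9² = 162) / 6.6²
  = 8.9760 · 162 / 43.56
  = 33.38
Design effect: 2.53 × 33.38 = 84.46.
Round up → n = 85 per group.

n = 85 per group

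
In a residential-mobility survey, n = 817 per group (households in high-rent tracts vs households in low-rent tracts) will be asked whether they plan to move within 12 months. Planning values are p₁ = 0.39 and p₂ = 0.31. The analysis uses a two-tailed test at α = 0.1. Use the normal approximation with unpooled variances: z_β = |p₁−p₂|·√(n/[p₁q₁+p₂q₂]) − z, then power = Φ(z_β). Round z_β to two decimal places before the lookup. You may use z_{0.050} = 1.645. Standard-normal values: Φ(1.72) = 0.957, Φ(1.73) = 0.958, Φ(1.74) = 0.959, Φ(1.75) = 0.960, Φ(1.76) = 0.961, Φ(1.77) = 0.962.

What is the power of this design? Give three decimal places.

z_β = |p₁−p₂|·√(n/[p₁q₁+p₂q₂]) − z_{α/2}
    = 0.08 · √(817/0.4518) − 1.645
    = 0.08 · 42.5244 − 1.645
    = 3.4019 − 1.645 = 1.7569 → 1.76
Power = Φ(1.76) = 0.961.

Power ≈ 0.961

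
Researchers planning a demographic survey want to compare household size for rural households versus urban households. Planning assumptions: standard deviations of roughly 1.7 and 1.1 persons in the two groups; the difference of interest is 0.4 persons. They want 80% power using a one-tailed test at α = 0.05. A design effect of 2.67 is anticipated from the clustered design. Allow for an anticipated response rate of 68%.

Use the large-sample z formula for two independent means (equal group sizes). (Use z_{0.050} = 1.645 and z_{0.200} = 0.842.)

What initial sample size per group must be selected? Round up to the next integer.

n = (z_α + z_β)² · (σ₁² + σ₂²) / δ²
  = (1.645 + 0.842)² · (1.7² + 1.1² = 4.1) / 0.4²
  = 6.1852 · 4.1 / 0.16
  = 158.49
Design effect: 2.67 × 158.49 = 423.18.
Adjust for 68% response: 423.18 / 0.68 = 622.33.
Round up → n = 623 per group.

n = 623 per group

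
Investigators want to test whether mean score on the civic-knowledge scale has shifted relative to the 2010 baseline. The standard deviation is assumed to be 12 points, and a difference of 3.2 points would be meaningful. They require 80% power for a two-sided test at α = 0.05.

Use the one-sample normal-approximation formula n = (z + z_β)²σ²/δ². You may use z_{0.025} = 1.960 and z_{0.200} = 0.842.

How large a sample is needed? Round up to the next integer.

n = 111

n = (z_{α/2} + z_β)² · σ² / δ²
  = (1.960 + 0.842)² · 12² / 3.2²
  = 7.8512 · 144 / 10.24
  = 110.41
Round up → n = 111.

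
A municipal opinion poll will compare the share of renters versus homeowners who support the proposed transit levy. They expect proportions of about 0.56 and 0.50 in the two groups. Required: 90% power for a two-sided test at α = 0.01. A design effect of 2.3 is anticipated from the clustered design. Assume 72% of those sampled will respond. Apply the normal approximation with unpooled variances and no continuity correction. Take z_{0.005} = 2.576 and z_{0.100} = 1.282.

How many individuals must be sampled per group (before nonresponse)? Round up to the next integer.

n = (z_{α/2} + z_β)² · [p₁(1−p₁) + p₂(1−p₂)] / (p₁ − p₂)²
  = (2.576 + 1.282)² · (0.56·0.44 + 0.50·0.50) / (0.06)²
  = (3.858)² · (0.2464 + 0.2500) / 0.0036
  = 14.8842 · 0.4964 / 0.0036
  = 2052.36
Design effect: 2.3 × 2052.36 = 4720.43.
Adjust for 72% response: 4720.43 / 0.72 = 6556.15.
Round up → n = 6557 per group.

n = 6557 per group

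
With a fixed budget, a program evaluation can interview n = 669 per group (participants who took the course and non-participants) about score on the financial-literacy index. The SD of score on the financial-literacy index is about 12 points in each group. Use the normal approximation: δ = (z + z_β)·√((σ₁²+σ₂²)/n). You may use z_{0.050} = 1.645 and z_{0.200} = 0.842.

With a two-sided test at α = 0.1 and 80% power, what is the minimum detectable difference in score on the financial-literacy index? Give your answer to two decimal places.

Minimum detectable difference ≈ 1.63 points

δ = (z_{α/2} + z_β) · √((σ₁²+σ₂²)/n)
  = (1.645 + 0.842) · √(288/669)
  = 2.487 · √0.43049
  = 2.487 · 0.6561
  = 1.6318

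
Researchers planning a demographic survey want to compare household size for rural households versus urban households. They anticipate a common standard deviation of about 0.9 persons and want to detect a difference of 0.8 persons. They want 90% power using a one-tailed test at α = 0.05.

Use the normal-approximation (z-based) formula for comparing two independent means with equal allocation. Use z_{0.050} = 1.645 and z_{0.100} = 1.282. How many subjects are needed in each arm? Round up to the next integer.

n = 22 per group

n = (z_α + z_β)² · (σ₁² + σ₂²) / δ²
  = (1.645 + 1.282)² · (2·0.9² = 1.62) / 0.8²
  = 8.5673 · 1.62 / 0.64
  = 21.69
Round up → n = 22 per group.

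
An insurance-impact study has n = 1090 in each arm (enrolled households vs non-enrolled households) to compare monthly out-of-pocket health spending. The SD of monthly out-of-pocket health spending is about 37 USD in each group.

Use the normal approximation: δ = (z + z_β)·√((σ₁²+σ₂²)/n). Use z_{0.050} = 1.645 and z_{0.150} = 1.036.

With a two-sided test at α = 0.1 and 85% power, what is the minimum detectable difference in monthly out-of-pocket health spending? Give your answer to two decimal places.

δ = (z_{α/2} + z_β) · √((σ₁²+σ₂²)/n)
  = (1.645 + 1.036) · √(2738/1090)
  = 2.681 · √2.5119
  = 2.681 · 1.5849
  = 4.2491

Minimum detectable difference ≈ 4.25 USD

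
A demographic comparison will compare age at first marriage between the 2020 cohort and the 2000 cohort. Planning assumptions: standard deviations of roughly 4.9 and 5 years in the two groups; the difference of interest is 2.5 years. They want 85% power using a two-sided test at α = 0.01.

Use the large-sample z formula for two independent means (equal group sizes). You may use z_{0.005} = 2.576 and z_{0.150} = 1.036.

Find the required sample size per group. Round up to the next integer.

n = (z_{α/2} + z_β)² · (σ₁² + σ₂²) / δ²
  = (2.576 + 1.036)² · (4.9² + 5² = 49.01) / 2.5²
  = 13.0465 · 49.01 / 6.25
  = 102.31
Round up → n = 103 per group.

n = 103 per group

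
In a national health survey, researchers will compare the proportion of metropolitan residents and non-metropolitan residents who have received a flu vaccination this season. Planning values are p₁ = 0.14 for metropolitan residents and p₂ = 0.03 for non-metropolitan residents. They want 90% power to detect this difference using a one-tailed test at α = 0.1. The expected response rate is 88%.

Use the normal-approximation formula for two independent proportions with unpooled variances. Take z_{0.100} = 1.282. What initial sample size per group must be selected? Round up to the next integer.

n = 93 per group

n = (z_α + z_β)² · [p₁(1−p₁) + p₂(1−p₂)] / (p₁ − p₂)²
  = (1.282 + 1.282)² · (0.14·0.86 + 0.03·0.97) / (0.11)²
  = (2.564)² · (0.1204 + 0.0291) / 0.0121
  = 6.5741 · 0.1495 / 0.0121
  = 81.23
Adjust for 88% response: 81.23 / 0.88 = 92.30.
Round up → n = 93 per group.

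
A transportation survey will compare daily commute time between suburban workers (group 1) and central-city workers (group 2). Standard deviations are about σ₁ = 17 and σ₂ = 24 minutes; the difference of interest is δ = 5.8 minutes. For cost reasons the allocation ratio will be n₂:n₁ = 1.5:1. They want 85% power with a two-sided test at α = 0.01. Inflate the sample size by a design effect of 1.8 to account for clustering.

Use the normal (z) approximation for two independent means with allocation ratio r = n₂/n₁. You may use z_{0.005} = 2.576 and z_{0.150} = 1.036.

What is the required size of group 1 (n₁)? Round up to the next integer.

n₁ = 470

n₁ = (z_{α/2} + z_β)² · (σ₁² + σ₂²/r) / δ²
   = (2.576 + 1.036)² · (17² + 24²/1.5) / 5.8²
   = 13.0465 · (289 + 384) / 33.64
   = 13.0465 · 673 / 33.64
   = 261.01
Design effect: 1.8 × 261.01 = 469.82.
Round up → n₁ = 470; n₂ = r·n₁ = 1.5 × 470 = 705.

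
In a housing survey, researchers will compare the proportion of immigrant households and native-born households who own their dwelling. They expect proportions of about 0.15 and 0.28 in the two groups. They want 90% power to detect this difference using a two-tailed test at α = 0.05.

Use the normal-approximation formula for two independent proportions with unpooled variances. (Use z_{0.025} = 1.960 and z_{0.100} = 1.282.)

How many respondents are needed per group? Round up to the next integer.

n = 205 per group

n = (z_{α/2} + z_β)² · [p₁(1−p₁) + p₂(1−p₂)] / (p₁ − p₂)²
  = (1.960 + 1.282)² · (0.15·0.85 + 0.28·0.72) / (-0.13)²
  = (3.242)² · (0.1275 + 0.2016) / 0.0169
  = 10.5106 · 0.3291 / 0.0169
  = 204.68
Round up → n = 205 per group.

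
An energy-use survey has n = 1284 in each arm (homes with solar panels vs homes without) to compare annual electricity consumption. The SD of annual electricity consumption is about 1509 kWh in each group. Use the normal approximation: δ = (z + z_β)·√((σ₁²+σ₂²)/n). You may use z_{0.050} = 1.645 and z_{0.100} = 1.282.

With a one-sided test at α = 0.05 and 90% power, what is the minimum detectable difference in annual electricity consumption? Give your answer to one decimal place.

Minimum detectable difference ≈ 174.3 kWh

δ = (z_α + z_β) · √((σ₁²+σ₂²)/n)
  = (1.645 + 1.282) · √(4554162/1284)
  = 2.927 · √3546.9
  = 2.927 · 59.5555
  = 174.3189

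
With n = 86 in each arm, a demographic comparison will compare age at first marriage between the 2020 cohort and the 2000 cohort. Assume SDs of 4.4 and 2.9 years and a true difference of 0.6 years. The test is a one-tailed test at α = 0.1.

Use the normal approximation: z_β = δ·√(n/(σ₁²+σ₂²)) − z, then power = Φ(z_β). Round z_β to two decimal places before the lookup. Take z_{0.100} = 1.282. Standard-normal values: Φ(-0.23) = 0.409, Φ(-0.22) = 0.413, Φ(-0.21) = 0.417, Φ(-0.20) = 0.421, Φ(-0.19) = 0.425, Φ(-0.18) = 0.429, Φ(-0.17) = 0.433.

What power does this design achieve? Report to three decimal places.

z_β = δ·√(n/(σ₁²+σ₂²)) − z_α
    = 0.6 · √(86/27.77) − 1.282
    = 0.6 · 1.75979 − 1.282
    = 1.0559 − 1.282 = -0.2261 → -0.23
Power = Φ(-0.23) = 0.409.

Power ≈ 0.409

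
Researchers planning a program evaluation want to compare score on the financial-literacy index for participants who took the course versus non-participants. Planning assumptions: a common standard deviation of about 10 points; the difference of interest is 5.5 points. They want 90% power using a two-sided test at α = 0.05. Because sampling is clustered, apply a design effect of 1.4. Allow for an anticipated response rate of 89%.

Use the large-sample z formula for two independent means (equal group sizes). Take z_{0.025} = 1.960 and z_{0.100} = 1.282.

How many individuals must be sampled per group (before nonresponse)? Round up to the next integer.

n = 110 per group

n = (z_{α/2} + z_β)² · (σ₁² + σ₂²) / δ²
  = (1.960 + 1.282)² · (2·10² = 200) / 5.5²
  = 10.5106 · 200 / 30.25
  = 69.49
Design effect: 1.4 × 69.49 = 97.29.
Adjust for 89% response: 97.29 / 0.89 = 109.31.
Round up → n = 110 per group.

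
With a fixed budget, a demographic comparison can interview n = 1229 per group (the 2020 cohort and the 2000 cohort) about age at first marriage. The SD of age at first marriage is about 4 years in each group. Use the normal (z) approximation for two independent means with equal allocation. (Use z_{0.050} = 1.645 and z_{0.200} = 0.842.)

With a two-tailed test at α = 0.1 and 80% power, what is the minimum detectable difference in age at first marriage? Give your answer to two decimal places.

δ = (z_{α/2} + z_β) · √((σ₁²+σ₂²)/n)
  = (1.645 + 0.842) · √(32/1229)
  = 2.487 · √0.02604
  = 2.487 · 0.1614
  = 0.4013

Minimum detectable difference ≈ 0.40 years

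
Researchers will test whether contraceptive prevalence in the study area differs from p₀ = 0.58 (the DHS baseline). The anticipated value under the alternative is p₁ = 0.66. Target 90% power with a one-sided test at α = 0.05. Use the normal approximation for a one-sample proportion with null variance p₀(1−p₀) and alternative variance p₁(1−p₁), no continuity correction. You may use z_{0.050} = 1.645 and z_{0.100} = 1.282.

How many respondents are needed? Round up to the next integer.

n = [z_α·√(p₀q₀) + z_β·√(p₁q₁)]² / (p₁ − p₀)²
  = [1.645·√(0.58·0.42) + 1.282·√(0.66·0.34)]² / (0.08)²
  = [1.645·0.4936 + 1.282·0.4737]² / 0.0064
  = [1.4192]² / 0.0064
  = 314.71
Round up → n = 315.

n = 315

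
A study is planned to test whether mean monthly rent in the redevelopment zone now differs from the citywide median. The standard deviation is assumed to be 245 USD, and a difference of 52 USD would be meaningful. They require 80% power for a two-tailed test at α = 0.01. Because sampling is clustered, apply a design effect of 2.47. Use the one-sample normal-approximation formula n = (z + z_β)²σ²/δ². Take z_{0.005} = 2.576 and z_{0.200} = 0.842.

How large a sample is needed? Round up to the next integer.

n = (z_{α/2} + z_β)² · σ² / δ²
  = (2.576 + 0.842)² · 245² / 52²
  = 11.6827 · 60025 / 2704
  = 259.34
Design effect: 2.47 × 259.34 = 640.57.
Round up → n = 641.

n = 641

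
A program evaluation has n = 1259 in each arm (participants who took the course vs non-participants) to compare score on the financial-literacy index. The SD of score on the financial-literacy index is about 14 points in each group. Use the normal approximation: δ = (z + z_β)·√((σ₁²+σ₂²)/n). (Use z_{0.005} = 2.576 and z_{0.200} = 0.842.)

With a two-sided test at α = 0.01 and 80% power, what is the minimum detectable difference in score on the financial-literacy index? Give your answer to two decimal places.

Minimum detectable difference ≈ 1.91 points

δ = (z_{α/2} + z_β) · √((σ₁²+σ₂²)/n)
  = (2.576 + 0.842) · √(392/1259)
  = 3.418 · √0.31136
  = 3.418 · 0.5580
  = 1.9072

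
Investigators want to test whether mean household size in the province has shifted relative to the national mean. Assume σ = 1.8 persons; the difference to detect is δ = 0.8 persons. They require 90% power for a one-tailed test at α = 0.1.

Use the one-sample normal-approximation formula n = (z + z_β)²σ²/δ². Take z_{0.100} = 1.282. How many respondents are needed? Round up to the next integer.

n = 34

n = (z_α + z_β)² · σ² / δ²
  = (1.282 + 1.282)² · 1.8² / 0.8²
  = 6.5741 · 3.24 / 0.64
  = 33.28
Round up → n = 34.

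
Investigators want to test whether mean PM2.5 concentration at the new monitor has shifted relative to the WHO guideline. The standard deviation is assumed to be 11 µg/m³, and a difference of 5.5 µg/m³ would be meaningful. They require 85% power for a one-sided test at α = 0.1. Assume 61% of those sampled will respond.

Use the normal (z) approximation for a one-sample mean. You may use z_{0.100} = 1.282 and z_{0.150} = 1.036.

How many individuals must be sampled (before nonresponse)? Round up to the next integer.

n = 36

n = (z_α + z_β)² · σ² / δ²
  = (1.282 + 1.036)² · 11² / 5.5²
  = 5.3731 · 121 / 30.25
  = 21.49
Adjust for 61% response: 21.49 / 0.61 = 35.23.
Round up → n = 36.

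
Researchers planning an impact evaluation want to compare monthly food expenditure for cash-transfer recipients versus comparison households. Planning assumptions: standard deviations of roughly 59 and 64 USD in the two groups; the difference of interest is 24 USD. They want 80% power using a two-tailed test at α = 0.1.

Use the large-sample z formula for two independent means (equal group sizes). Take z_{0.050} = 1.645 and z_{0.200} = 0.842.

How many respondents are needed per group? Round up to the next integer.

n = (z_{α/2} + z_β)² · (σ₁² + σ₂²) / δ²
  = (1.645 + 0.842)² · (59² + 64² = 7577) / 24²
  = 6.1852 · 7577 / 576
  = 81.36
Round up → n = 82 per group.

n = 82 per group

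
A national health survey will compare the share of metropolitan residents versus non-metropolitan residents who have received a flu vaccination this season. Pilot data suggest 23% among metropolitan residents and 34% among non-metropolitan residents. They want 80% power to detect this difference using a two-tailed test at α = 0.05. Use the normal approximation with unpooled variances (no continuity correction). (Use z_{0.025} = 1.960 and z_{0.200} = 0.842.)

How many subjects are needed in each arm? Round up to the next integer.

n = 261 per group

n = (z_{α/2} + z_β)² · [p₁(1−p₁) + p₂(1−p₂)] / (p₁ − p₂)²
  = (1.960 + 0.842)² · (0.23·0.77 + 0.34·0.66) / (-0.11)²
  = (2.802)² · (0.1771 + 0.2244) / 0.0121
  = 7.8512 · 0.4015 / 0.0121
  = 260.52
Round up → n = 261 per group.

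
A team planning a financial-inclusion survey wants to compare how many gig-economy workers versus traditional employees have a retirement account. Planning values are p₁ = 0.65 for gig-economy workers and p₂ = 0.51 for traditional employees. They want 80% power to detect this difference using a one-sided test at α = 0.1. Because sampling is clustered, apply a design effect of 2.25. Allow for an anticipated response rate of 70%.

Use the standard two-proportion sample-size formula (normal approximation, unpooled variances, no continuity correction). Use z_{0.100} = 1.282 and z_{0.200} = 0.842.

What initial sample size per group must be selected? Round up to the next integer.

n = (z_α + z_β)² · [p₁(1−p₁) + p₂(1−p₂)] / (p₁ − p₂)²
  = (1.282 + 0.842)² · (0.65·0.35 + 0.51·0.49) / (0.14)²
  = (2.124)² · (0.2275 + 0.2499) / 0.0196
  = 4.5114 · 0.4774 / 0.0196
  = 109.88
Design effect: 2.25 × 109.88 = 247.24.
Adjust for 70% response: 247.24 / 0.70 = 353.20.
Round up → n = 354 per group.

n = 354 per group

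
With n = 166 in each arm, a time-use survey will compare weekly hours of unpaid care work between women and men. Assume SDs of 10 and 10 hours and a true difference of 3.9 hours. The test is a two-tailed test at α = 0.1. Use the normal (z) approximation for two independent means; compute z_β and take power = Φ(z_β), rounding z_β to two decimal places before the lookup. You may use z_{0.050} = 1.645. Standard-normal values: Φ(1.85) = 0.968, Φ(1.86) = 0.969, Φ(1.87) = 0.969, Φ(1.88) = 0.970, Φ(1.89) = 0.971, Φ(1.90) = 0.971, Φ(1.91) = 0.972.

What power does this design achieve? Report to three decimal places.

Power ≈ 0.972

z_β = δ·√(n/(σ₁²+σ₂²)) − z_{α/2}
    = 3.9 · √(166/200) − 1.645
    = 3.9 · 0.91104 − 1.645
    = 3.5531 − 1.645 = 1.9081 → 1.91
Power = Φ(1.91) = 0.972.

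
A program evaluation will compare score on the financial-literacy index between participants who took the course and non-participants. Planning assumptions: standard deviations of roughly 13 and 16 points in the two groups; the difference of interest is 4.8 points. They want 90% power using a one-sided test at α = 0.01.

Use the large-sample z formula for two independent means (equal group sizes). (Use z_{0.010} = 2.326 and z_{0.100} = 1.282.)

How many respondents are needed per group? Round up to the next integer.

n = 241 per group

n = (z_α + z_β)² · (σ₁² + σ₂²) / δ²
  = (2.326 + 1.282)² · (13² + 16² = 425) / 4.8²
  = 13.0177 · 425 / 23.04
  = 240.13
Round up → n = 241 per group.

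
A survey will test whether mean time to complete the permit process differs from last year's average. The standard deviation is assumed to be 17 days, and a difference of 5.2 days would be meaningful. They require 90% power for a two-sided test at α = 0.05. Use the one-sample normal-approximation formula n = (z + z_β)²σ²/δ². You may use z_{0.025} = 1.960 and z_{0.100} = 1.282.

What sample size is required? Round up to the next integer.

n = (z_{α/2} + z_β)² · σ² / δ²
  = (1.960 + 1.282)² · 17² / 5.2²
  = 10.5106 · 289 / 27.04
  = 112.34
Round up → n = 113.

n = 113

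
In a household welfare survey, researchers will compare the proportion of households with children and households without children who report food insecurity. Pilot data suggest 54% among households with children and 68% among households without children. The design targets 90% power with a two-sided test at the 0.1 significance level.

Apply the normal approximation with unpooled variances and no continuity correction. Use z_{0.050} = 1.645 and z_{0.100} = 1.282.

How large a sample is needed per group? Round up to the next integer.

n = (z_{α/2} + z_β)² · [p₁(1−p₁) + p₂(1−p₂)] / (p₁ − p₂)²
  = (1.645 + 1.282)² · (0.54·0.46 + 0.68·0.32) / (-0.14)²
  = (2.927)² · (0.2484 + 0.2176) / 0.0196
  = 8.5673 · 0.4660 / 0.0196
  = 203.69
Round up → n = 204 per group.

n = 204 per group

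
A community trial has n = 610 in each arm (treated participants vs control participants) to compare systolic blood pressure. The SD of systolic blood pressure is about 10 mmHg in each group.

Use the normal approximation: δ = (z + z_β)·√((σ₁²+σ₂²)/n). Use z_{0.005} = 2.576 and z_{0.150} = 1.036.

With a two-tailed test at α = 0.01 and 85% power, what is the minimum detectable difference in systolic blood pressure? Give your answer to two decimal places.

Minimum detectable difference ≈ 2.07 mmHg

δ = (z_{α/2} + z_β) · √((σ₁²+σ₂²)/n)
  = (2.576 + 1.036) · √(200/610)
  = 3.612 · √0.32787
  = 3.612 · 0.5726
  = 2.0682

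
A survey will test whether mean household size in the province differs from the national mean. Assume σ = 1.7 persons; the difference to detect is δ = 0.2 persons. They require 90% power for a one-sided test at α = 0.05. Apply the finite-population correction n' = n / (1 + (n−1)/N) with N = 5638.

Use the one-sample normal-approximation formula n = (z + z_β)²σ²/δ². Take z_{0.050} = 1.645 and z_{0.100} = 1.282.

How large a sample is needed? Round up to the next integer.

n = 558

n = (z_α + z_β)² · σ² / δ²
  = (1.645 + 1.282)² · 1.7² / 0.2²
  = 8.5673 · 2.89 / 0.04
  = 618.99
Finite-population correction (N = 5638): 618.99 / (1 + (618.99 − 1)/5638) = 557.84.
Round up → n = 558.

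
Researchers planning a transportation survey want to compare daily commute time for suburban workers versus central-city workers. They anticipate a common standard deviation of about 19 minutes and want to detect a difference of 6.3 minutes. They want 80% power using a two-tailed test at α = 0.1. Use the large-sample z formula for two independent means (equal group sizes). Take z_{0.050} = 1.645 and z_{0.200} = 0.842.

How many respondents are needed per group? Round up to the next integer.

n = 113 per group

n = (z_{α/2} + z_β)² · (σ₁² + σ₂²) / δ²
  = (1.645 + 0.842)² · (2·19² = 722) / 6.3²
  = 6.1852 · 722 / 39.69
  = 112.51
Round up → n = 113 per group.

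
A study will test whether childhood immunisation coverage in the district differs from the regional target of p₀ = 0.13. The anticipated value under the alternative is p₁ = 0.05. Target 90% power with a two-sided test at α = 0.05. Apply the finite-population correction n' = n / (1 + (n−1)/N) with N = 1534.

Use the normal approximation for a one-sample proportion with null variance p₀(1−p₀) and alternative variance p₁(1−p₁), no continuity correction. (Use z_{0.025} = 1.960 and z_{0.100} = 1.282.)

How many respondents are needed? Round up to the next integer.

n = [z_{α/2}·√(p₀q₀) + z_β·√(p₁q₁)]² / (p₁ − p₀)²
  = [1.960·√(0.13·0.87) + 1.282·√(0.05·0.95)]² / (-0.08)²
  = [1.960·0.3363 + 1.282·0.2179]² / 0.0064
  = [0.9386]² / 0.0064
  = 137.64
Finite-population correction (N = 1534): 137.64 / (1 + (137.64 − 1)/1534) = 126.38.
Round up → n = 127.

n = 127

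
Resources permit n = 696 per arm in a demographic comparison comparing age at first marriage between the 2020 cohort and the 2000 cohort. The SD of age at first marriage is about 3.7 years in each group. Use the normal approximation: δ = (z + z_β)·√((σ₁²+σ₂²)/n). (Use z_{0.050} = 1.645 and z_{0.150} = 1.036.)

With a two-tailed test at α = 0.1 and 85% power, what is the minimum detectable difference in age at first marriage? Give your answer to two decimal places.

δ = (z_{α/2} + z_β) · √((σ₁²+σ₂²)/n)
  = (1.645 + 1.036) · √(27.38/696)
  = 2.681 · √0.03934
  = 2.681 · 0.1983
  = 0.5318

Minimum detectable difference ≈ 0.53 years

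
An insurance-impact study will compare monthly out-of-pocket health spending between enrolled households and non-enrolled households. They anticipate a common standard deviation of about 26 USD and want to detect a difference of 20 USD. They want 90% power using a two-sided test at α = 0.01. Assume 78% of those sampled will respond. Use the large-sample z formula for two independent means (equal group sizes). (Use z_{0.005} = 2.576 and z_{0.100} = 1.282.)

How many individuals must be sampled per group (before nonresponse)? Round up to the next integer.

n = 65 per group

n = (z_{α/2} + z_β)² · (σ₁² + σ₂²) / δ²
  = (2.576 + 1.282)² · (2·26² = 1352) / 20²
  = 14.8842 · 1352 / 400
  = 50.31
Adjust for 78% response: 50.31 / 0.78 = 64.50.
Round up → n = 65 per group.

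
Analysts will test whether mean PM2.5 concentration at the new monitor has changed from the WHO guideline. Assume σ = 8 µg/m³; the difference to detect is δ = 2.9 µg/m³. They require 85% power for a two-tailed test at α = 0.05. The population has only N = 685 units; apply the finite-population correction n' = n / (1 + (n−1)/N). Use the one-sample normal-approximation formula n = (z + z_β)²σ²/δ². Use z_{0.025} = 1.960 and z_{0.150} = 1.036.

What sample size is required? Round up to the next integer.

n = 63

n = (z_{α/2} + z_β)² · σ² / δ²
  = (1.960 + 1.036)² · 8² / 2.9²
  = 8.9760 · 64 / 8.41
  = 68.31
Finite-population correction (N = 685): 68.31 / (1 + (68.31 − 1)/685) = 62.20.
Round up → n = 63.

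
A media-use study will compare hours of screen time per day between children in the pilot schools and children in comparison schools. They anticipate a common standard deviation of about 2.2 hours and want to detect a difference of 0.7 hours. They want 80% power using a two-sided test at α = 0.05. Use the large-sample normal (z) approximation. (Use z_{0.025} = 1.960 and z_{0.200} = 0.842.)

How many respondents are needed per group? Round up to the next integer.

n = (z_{α/2} + z_β)² · (σ₁² + σ₂²) / δ²
  = (1.960 + 0.842)² · (2·2.2² = 9.68) / 0.7²
  = 7.8512 · 9.68 / 0.49
  = 155.10
Round up → n = 156 per group.

n = 156 per group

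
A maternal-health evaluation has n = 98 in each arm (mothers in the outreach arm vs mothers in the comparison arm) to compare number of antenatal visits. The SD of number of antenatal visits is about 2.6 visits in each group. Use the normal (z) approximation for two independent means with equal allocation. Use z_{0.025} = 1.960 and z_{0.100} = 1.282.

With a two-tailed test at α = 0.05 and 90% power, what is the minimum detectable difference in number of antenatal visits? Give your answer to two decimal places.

δ = (z_{α/2} + z_β) · √((σ₁²+σ₂²)/n)
  = (1.960 + 1.282) · √(13.52/98)
  = 3.242 · √0.13796
  = 3.242 · 0.3714
  = 1.2042

Minimum detectable difference ≈ 1.20 visits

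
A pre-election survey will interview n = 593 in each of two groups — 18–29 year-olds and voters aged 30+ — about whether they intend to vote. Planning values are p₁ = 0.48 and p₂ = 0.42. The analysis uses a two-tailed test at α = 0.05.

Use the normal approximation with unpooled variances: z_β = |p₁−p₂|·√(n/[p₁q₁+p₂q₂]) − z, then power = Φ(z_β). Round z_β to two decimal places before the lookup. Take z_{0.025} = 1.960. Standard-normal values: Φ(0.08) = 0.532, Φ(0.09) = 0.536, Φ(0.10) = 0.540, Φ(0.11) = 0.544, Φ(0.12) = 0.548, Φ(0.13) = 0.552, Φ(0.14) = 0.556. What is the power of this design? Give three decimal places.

Power ≈ 0.548

z_β = |p₁−p₂|·√(n/[p₁q₁+p₂q₂]) − z_{α/2}
    = 0.06 · √(593/0.4932) − 1.960
    = 0.06 · 34.6749 − 1.960
    = 2.0805 − 1.960 = 0.1205 → 0.12
Power = Φ(0.12) = 0.548.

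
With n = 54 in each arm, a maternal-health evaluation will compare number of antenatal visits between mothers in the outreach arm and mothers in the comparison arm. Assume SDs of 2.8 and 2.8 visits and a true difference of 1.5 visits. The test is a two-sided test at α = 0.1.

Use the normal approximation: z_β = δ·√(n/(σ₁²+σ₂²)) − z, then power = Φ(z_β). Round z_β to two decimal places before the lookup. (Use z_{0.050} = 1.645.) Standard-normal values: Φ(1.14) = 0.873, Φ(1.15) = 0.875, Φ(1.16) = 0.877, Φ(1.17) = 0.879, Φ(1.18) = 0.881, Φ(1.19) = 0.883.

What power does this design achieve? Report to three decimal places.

Power ≈ 0.873

z_β = δ·√(n/(σ₁²+σ₂²)) − z_{α/2}
    = 1.5 · √(54/15.68) − 1.645
    = 1.5 · 1.85577 − 1.645
    = 2.7837 − 1.645 = 1.1387 → 1.14
Power = Φ(1.14) = 0.873.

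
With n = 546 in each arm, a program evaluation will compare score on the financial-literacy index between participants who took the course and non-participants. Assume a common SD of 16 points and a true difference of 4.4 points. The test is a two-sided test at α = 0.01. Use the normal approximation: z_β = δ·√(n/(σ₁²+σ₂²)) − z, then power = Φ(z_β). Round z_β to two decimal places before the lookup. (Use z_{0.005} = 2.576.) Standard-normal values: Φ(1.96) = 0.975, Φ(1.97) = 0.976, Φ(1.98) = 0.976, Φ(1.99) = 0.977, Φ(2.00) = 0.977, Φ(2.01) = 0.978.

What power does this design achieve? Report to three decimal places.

z_β = δ·√(n/(σ₁²+σ₂²)) − z_{α/2}
    = 4.4 · √(546/512) − 2.576
    = 4.4 · 1.03267 − 2.576
    = 4.5437 − 2.576 = 1.9677 → 1.97
Power = Φ(1.97) = 0.976.

Power ≈ 0.976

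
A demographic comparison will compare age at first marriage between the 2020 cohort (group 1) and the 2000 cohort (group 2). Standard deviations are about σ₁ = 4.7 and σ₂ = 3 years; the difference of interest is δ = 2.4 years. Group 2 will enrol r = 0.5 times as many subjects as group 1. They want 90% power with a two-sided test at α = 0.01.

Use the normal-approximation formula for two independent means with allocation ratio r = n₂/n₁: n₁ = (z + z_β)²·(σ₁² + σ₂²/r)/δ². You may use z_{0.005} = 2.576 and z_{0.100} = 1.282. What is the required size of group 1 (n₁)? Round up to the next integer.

n₁ = 104

n₁ = (z_{α/2} + z_β)² · (σ₁² + σ₂²/r) / δ²
   = (2.576 + 1.282)² · (4.7² + 3²/0.5) / 2.4²
   = 14.8842 · (22.09 + 18) / 5.76
   = 14.8842 · 40.09 / 5.76
   = 103.59
Round up → n₁ = 104; n₂ = r·n₁ = 0.5 × 104 = 52.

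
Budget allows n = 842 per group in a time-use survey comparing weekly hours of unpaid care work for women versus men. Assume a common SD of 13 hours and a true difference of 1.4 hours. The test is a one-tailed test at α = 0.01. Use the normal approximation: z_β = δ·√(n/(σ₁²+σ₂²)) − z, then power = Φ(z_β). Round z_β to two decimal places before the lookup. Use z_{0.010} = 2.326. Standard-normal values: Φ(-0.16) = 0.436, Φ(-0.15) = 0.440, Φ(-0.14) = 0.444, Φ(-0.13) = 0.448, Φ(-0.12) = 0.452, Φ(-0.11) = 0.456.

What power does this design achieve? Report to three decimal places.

z_β = δ·√(n/(σ₁²+σ₂²)) − z_α
    = 1.4 · √(842/338) − 2.326
    = 1.4 · 1.57833 − 2.326
    = 2.2097 − 2.326 = -0.1163 → -0.12
Power = Φ(-0.12) = 0.452.

Power ≈ 0.452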